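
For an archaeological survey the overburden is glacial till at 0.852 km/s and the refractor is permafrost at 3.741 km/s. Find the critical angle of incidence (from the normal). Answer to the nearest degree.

13°

At critical incidence the refracted ray runs along the interface (θ₂ = 90°), so sin θ_c = V₁/V₂.
θ_c = arcsin(0.852/3.741) = arcsin 0.2277 = 13.16°.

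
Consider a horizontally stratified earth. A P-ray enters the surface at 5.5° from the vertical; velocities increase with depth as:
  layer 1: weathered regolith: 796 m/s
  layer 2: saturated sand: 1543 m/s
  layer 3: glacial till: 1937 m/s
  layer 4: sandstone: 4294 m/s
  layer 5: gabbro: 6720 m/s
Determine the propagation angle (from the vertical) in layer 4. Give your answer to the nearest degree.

Snell's law across each interface conserves sin θ / V, so sin θ_4 = V_4·sin θ₁/V₁.
sin θ_4 = 4294 × sin 5.5° / 796 = 0.5170.
θ_4 = 31.13° from the vertical.

31°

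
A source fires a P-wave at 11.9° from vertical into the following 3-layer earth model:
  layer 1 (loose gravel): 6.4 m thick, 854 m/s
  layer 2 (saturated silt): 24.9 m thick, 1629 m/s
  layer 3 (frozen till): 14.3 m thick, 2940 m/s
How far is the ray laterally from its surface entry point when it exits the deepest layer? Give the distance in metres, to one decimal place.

26.4 m

p = sin θ₁/V₁ = sin 11.9°/854 = 2.4146e-04 s/m is conserved through the stack.
Layer 1: θ = 11.90°; offset = 6.4·tan 11.90° = 1.349 m.
Layer 2: sin θ = p·1629 = 0.3933 → θ = 23.16°; offset = 24.9·tan 23.16° = 10.653 m.
Layer 3: sin θ = p·2940 = 0.7099 → θ = 45.23°; offset = 14.3·tan 45.23° = 14.413 m.
Total horizontal offset = 26.414 m.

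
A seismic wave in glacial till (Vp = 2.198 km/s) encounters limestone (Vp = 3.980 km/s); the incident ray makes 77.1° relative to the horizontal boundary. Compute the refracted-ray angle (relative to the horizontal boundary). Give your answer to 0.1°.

66.2°

Angle from the normal: 90° − 77.1° = 12.9°.
Snell's law: sin θ₂ = (V₂/V₁)·sin θ₁ = (3.980/2.198)·sin 12.9° = 0.4042.
θ₂ = sin⁻¹(0.4042) = 23.84° (from vertical).
From the interface: 90° − 23.84° = 66.16°.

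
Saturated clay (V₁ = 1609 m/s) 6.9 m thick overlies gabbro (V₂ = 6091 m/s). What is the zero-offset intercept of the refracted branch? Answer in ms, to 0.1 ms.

tᵢ = 2h·√(V₂²−V₁²)/(V₁V₂).
√(V₂²−V₁²) = √(6091²−1609²) = 5874.6 m/s.
tᵢ = 2·6.9·5874.6/(1609·6091) = 0.00827 s.

8.3 ms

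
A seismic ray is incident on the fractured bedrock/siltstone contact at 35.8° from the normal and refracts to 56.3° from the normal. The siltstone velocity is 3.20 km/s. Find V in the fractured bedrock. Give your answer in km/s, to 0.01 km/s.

2.25 km/s

Snell's law: sin 35.8°/V₁ = sin 56.3°/V₂.
V₁ = V₂·sin 35.8°/sin 56.3° = 3.20 × 0.7031 = 2.25 km/s.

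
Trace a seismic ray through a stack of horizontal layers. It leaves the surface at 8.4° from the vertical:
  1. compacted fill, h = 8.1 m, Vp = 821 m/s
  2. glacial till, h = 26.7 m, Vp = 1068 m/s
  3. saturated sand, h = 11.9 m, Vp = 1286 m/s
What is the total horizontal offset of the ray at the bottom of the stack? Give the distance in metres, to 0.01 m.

9.16 m

Apply Snell's law at each interface; in layer i the horizontal offset is hᵢ·tan θᵢ.
Layer 1: θ = 8.40°; offset = 8.1·tan 8.40° = 1.1961 m.
Layer 2: sin θ = 1068·sin 8.4°/821 = 0.1900, θ = 10.95°; offset = 26.7·tan 10.95° = 5.1680 m.
Layer 3: sin θ = 1286·sin 8.4°/821 = 0.2288, θ = 13.23°; offset = 11.9·tan 13.23° = 2.7972 m.
Summing the layer offsets gives 9.1613 m.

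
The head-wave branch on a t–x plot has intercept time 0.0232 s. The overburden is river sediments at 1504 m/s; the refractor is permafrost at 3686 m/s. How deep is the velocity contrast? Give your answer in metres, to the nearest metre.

19 m

θ_c = arcsin(1504/3686) = 24.08°; cos θ_c = 0.9130.
tᵢ = 2h cos θ_c/V₁ ⇒ h = tᵢ·V₁/(2 cos θ_c) = 0.0232·1504/(2·0.9130) = 19.11 m.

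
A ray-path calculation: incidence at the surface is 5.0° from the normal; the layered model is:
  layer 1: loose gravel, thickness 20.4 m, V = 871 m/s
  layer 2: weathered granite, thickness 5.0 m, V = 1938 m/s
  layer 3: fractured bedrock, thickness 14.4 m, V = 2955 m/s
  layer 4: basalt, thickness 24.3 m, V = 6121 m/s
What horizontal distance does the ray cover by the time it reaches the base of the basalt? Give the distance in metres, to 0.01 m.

26.06 m

Apply Snell's law at each interface; in layer i the horizontal offset is hᵢ·tan θᵢ.
Layer 1: θ = 5.00°; offset = 20.4·tan 5.00° = 1.7848 m.
Layer 2: sin θ = 1938·sin 5.0°/871 = 0.1939, θ = 11.18°; offset = 5.0·tan 11.18° = 0.9884 m.
Layer 3: sin θ = 2955·sin 5.0°/871 = 0.2957, θ = 17.20°; offset = 14.4·tan 17.20° = 4.4572 m.
Layer 4: sin θ = 6121·sin 5.0°/871 = 0.6125, θ = 37.77°; offset = 24.3·tan 37.77° = 18.8286 m.
Total horizontal offset = 26.0590 m.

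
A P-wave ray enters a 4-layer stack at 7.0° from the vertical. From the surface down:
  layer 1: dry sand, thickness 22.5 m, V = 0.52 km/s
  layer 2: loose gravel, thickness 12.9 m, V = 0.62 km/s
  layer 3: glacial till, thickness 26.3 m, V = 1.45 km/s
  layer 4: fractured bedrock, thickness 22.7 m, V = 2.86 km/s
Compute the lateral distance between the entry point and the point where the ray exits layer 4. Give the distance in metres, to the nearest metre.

Apply Snell's law at each interface; in layer i the horizontal offset is hᵢ·tan θᵢ.
Layer 1: θ = 7.00°; offset = 22.5·tan 7.00° = 2.763 m.
Layer 2: sin θ = 0.62·sin 7.0°/0.52 = 0.1453, θ = 8.35°; offset = 12.9·tan 8.35° = 1.895 m.
Layer 3: sin θ = 1.45·sin 7.0°/0.52 = 0.3398, θ = 19.87°; offset = 26.3·tan 19.87° = 9.503 m.
Layer 4: sin θ = 2.86·sin 7.0°/0.52 = 0.6703, θ = 42.09°; offset = 22.7·tan 42.09° = 20.503 m.
Summing the layer offsets gives 34.663 m.

35 m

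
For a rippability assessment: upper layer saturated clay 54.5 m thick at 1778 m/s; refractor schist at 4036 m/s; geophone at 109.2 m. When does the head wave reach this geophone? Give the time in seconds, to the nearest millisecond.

0.082 s

θ_c = arcsin(V₁/V₂) = arcsin(1778/4036) = 26.14°, cos θ_c = 0.8977.
Intercept time tᵢ = 2h cos θ_c / V₁ = 2·54.5·0.8977/1778 = 0.05504 s.
t = x/V₂ + tᵢ = 109.2/4036 + 0.05504 = 0.08209 s.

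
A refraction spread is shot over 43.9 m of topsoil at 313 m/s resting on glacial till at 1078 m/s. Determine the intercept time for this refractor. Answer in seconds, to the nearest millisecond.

0.268 s

θ_c = arcsin(V₁/V₂) = arcsin(313/1078) = 16.88°; cos θ_c = 0.9569.
tᵢ = 2h·cos θ_c / V₁ = 2·43.9·0.9569 / 313 = 0.26843 s.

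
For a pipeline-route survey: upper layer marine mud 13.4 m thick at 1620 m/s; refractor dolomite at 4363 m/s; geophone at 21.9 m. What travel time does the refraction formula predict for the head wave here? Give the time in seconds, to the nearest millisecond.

θ_c = arcsin(V₁/V₂) = arcsin(1620/4363) = 21.80°, cos θ_c = 0.9285.
Intercept time tᵢ = 2h cos θ_c / V₁ = 2·13.4·0.9285/1620 = 0.01536 s.
t = x/V₂ + tᵢ = 21.9/4363 + 0.01536 = 0.02038 s.

0.020 s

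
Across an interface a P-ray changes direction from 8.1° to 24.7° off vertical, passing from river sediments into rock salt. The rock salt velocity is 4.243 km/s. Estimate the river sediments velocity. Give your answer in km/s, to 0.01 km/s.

sin 8.1° = 0.1409; sin 24.7° = 0.4179.
V₁ = V₂·(sin θ₁/sin θ₂) = 4.243·(0.1409/0.4179) = 1.43 km/s.

1.43 km/s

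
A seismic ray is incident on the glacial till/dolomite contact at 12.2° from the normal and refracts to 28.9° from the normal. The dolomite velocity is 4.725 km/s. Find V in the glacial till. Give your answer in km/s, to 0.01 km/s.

2.07 km/s

sin 12.2° = 0.2113; sin 28.9° = 0.4833.
V₁ = V₂·(sin θ₁/sin θ₂) = 4.725·(0.2113/0.4833) = 2.07 km/s.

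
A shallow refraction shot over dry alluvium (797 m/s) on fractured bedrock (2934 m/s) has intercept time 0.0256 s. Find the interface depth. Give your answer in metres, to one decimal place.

10.6 m

θ_c = arcsin(797/2934) = 15.76°; cos θ_c = 0.9624.
tᵢ = 2h cos θ_c/V₁ ⇒ h = tᵢ·V₁/(2 cos θ_c) = 0.0256·797/(2·0.9624) = 10.60 m.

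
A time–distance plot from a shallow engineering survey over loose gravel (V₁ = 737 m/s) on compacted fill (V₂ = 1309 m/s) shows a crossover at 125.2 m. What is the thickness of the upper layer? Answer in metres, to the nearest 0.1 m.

x_cross = 2h·√((V₂+V₁)/(V₂−V₁)) → h = x_cross / (2·√((V₂+V₁)/(V₂−V₁))).
√((V₂+V₁)/(V₂−V₁)) = √((1309+737)/(1309−737)) = 1.8913.
h = 125.2 / (2·1.8913) = 33.10 m.

33.1 m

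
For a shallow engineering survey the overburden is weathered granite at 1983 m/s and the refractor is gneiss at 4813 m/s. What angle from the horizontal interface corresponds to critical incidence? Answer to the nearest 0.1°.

Critical incidence: sin θ_c = V₁/V₂ = 1983/4813 = 0.4120.
θ_c = arcsin 0.4120 = 24.33°.
Measured from the interface: 90° − 24.33° = 65.67°.

65.7°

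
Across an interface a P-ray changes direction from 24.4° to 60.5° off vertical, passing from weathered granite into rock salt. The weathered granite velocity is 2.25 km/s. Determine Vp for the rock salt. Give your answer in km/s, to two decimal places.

sin 24.4° = 0.4131; sin 60.5° = 0.8704.
V₂ = V₁·(sin θ₂/sin θ₁) = 2.25·(0.8704/0.4131) = 4.74 km/s.

4.74 km/s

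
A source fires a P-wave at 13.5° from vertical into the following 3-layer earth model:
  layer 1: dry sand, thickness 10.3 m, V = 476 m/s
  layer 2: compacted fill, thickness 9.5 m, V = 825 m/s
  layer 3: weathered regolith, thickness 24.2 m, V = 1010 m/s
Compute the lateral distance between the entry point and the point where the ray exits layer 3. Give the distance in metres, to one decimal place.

p = sin θ₁/V₁ = sin 13.5°/476 = 4.9043e-04 s/m is conserved through the stack.
Layer 1: θ = 13.50°; offset = 10.3·tan 13.50° = 2.473 m.
Layer 2: sin θ = p·825 = 0.4046 → θ = 23.87°; offset = 9.5·tan 23.87° = 4.203 m.
Layer 3: sin θ = p·1010 = 0.4953 → θ = 29.69°; offset = 24.2·tan 29.69° = 13.799 m.
Total horizontal offset = 20.475 m.

20.5 m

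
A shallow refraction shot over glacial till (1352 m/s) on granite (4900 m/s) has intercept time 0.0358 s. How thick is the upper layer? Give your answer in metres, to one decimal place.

h = tᵢ·V₁·V₂ / (2·√(V₂²−V₁²)).
√(V₂²−V₁²) = √(4900² − 1352²) = 4709.8 m/s.
h = 0.0358 s × 1352 × 4900 / (2 × 4709.8) = 25.18 m.

25.2 m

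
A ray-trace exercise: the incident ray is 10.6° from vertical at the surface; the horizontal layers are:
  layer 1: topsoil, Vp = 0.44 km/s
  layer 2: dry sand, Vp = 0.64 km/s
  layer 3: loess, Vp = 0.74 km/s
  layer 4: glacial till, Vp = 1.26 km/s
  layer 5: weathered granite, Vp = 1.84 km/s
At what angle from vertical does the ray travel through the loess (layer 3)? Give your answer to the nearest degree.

18°

Snell's law across each interface conserves sin θ / V, so sin θ_3 = V_3·sin θ₁/V₁.
sin θ_3 = 0.74 × sin 10.6° / 0.44 = 0.3094.
θ_3 = 18.02° from the vertical.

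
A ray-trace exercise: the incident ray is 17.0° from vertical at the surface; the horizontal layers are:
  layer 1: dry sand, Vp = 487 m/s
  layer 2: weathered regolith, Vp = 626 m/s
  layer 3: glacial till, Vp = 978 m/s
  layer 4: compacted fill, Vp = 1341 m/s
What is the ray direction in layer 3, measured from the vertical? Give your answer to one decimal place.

Snell's law across each interface conserves sin θ / V, so sin θ_3 = V_3·sin θ₁/V₁.
sin θ_3 = 978 × sin 17.0° / 487 = 0.5871.
θ_3 = arcsin 0.5871 = 35.95°.

36.0°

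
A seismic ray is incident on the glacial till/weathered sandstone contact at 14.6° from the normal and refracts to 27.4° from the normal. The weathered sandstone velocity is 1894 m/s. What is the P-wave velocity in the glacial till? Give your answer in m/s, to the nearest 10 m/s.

1040 m/s

sin 14.6° = 0.2521; sin 27.4° = 0.4602.
V₁ = V₂·(sin θ₁/sin θ₂) = 1894·(0.2521/0.4602) = 1037.42 m/s.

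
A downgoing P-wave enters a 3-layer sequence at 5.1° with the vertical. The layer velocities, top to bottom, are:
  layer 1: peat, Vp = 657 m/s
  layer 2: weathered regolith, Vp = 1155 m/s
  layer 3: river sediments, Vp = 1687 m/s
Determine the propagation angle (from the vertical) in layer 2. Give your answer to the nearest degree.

9°

Ray parameter p = sin 5.1° / 657 = 1.3530e-04 s/m.
sin θ_2 = p·V_2 = 1.3530e-04 × 1155 = 0.1563.
θ_2 = arcsin 0.1563 = 8.99°.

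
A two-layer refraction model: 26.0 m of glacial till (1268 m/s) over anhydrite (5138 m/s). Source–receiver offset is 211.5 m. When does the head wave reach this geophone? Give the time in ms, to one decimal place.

80.9 ms

t = x/V₂ + 2h·√(V₂²−V₁²)/(V₁V₂).
√(V₂²−V₁²) = √(5138²−1268²) = 4979.1 m/s; delay term = 2·26.0·4979.1/(1268·5138) = 0.03974 s.
t = 211.5/5138 + 0.03974 = 0.08090 s.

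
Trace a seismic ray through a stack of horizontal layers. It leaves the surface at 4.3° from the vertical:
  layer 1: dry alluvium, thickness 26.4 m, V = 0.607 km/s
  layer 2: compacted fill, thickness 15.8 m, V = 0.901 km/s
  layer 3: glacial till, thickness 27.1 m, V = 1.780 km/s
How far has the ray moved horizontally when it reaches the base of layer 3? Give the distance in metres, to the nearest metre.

p = sin θ₁/V₁ = sin 4.3°/0.607 = 1.2352e-01 s/km is conserved through the stack.
Layer 1: θ = 4.30°; offset = 26.4·tan 4.30° = 1.985 m.
Layer 2: sin θ = p·0.901 = 0.1113 → θ = 6.39°; offset = 15.8·tan 6.39° = 1.769 m.
Layer 3: sin θ = p·1.780 = 0.2199 → θ = 12.70°; offset = 27.1·tan 12.70° = 6.108 m.
Total horizontal offset = 9.862 m.

10 m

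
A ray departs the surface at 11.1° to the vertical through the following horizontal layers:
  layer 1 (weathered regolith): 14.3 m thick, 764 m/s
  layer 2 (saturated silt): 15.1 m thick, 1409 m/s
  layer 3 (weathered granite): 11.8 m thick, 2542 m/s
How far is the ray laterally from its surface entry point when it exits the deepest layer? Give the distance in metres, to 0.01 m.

Apply Snell's law at each interface; in layer i the horizontal offset is hᵢ·tan θᵢ.
Layer 1: θ = 11.10°; offset = 14.3·tan 11.10° = 2.8055 m.
Layer 2: sin θ = 1409·sin 11.1°/764 = 0.3551, θ = 20.80°; offset = 15.1·tan 20.80° = 5.7350 m.
Layer 3: sin θ = 2542·sin 11.1°/764 = 0.6406, θ = 39.83°; offset = 11.8·tan 39.83° = 9.8432 m.
Total horizontal offset = 18.3838 m.

18.38 m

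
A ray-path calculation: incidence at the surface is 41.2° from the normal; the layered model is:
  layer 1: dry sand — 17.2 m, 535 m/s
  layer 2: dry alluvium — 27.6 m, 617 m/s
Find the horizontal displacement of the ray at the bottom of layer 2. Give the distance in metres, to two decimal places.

47.30 m

p = sin θ₁/V₁ = sin 41.2°/535 = 1.2312e-03 s/m is conserved through the stack.
Layer 1: θ = 41.20°; offset = 17.2·tan 41.20° = 15.0575 m.
Layer 2: sin θ = p·617 = 0.7596 → θ = 49.43°; offset = 27.6·tan 49.43° = 32.2392 m.
Σ offsets = 47.2966 m.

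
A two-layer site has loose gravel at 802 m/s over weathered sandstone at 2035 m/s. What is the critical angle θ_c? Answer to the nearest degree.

Critical incidence: sin θ_c = V₁/V₂ = 802/2035 = 0.3941.
θ_c = arcsin 0.3941 = 23.21°.

23°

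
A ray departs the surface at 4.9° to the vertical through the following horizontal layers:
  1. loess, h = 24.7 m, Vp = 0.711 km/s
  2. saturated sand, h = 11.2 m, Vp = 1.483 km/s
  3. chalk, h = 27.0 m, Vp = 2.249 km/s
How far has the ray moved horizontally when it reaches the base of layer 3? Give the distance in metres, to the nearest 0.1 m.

11.7 m

Apply Snell's law at each interface; in layer i the horizontal offset is hᵢ·tan θᵢ.
Layer 1: θ = 4.90°; offset = 24.7·tan 4.90° = 2.118 m.
Layer 2: sin θ = 1.483·sin 4.9°/0.711 = 0.1782, θ = 10.26°; offset = 11.2·tan 10.26° = 2.028 m.
Layer 3: sin θ = 2.249·sin 4.9°/0.711 = 0.2702, θ = 15.68°; offset = 27.0·tan 15.68° = 7.577 m.
Total horizontal offset = 11.722 m.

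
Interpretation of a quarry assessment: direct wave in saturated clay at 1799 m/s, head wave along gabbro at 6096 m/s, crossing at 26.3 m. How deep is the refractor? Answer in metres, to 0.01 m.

x_cross = 2h·√((V₂+V₁)/(V₂−V₁)) → h = x_cross / (2·√((V₂+V₁)/(V₂−V₁))).
√((V₂+V₁)/(V₂−V₁)) = √((6096+1799)/(6096−1799)) = 1.3555.
h = 26.3 / (2·1.3555) = 9.70 m.

9.70 m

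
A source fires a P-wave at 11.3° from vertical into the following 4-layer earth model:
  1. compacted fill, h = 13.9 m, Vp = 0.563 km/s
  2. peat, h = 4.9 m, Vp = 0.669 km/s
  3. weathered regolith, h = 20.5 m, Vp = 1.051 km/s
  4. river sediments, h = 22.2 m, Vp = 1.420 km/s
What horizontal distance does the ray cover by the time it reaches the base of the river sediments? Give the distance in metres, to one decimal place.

24.6 m

Ray parameter p = sin 11.3° / 0.563 km/s = 3.4804e-01 s/km.
Layer 1: θ = 11.30°; offset = 13.9·tan 11.30° = 2.777 m.
Layer 2: sin θ = p·0.669 = 0.2328 → θ = 13.46°; offset = 4.9·tan 13.46° = 1.173 m.
Layer 3: sin θ = p·1.051 = 0.3658 → θ = 21.46°; offset = 20.5·tan 21.46° = 8.057 m.
Layer 4: sin θ = p·1.420 = 0.4942 → θ = 29.62°; offset = 22.2·tan 29.62° = 12.621 m.
Total horizontal offset = 24.628 m.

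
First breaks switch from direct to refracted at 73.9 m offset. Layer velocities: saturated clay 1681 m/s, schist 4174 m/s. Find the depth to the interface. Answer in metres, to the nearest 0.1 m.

24.1 m

h = (x_cross/2)·√((V₂−V₁)/(V₂+V₁)).
(V₂−V₁)/(V₂+V₁) = (4174−1681)/(4174+1681) = 0.4258; √ = 0.6525.
h = (73.9/2)·0.6525 = 24.11 m.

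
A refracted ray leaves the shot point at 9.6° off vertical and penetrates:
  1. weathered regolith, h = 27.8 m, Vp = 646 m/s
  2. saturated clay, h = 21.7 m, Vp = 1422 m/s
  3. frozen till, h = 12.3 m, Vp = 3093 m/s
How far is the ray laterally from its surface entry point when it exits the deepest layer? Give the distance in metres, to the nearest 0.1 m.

29.6 m

Apply Snell's law at each interface; in layer i the horizontal offset is hᵢ·tan θᵢ.
Layer 1: θ = 9.60°; offset = 27.8·tan 9.60° = 4.702 m.
Layer 2: sin θ = 1422·sin 9.6°/646 = 0.3671, θ = 21.54°; offset = 21.7·tan 21.54° = 8.564 m.
Layer 3: sin θ = 3093·sin 9.6°/646 = 0.7985, θ = 52.98°; offset = 12.3·tan 52.98° = 16.314 m.
Σ offsets = 29.580 m.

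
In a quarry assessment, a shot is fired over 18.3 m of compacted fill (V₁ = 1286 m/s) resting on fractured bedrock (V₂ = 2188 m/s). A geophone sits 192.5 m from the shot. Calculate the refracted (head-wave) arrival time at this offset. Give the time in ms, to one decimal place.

θ_c = arcsin(V₁/V₂) = arcsin(1286/2188) = 36.00°, cos θ_c = 0.8090.
Intercept time tᵢ = 2h cos θ_c / V₁ = 2·18.3·0.8090/1286 = 0.02303 s.
t = x/V₂ + tᵢ = 192.5/2188 + 0.02303 = 0.11101 s.

111.0 ms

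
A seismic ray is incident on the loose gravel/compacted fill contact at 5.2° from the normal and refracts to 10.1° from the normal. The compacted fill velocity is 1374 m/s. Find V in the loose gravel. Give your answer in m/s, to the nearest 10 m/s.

710 m/s

sin 5.2° = 0.0906; sin 10.1° = 0.1754.
V₁ = V₂·(sin θ₁/sin θ₂) = 1374·(0.0906/0.1754) = 710.11 m/s.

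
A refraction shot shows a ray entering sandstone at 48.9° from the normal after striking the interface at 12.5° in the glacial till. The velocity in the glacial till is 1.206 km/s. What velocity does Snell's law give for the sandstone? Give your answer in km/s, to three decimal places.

4.199 km/s

Snell's law: sin 12.5°/V₁ = sin 48.9°/V₂.
V₂ = V₁·sin 48.9°/sin 12.5° = 1.206 × 3.4816 = 4.199 km/s.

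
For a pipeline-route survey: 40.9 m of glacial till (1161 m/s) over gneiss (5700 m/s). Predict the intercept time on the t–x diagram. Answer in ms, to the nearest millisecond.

θ_c = arcsin(V₁/V₂) = arcsin(1161/5700) = 11.75°; cos θ_c = 0.9790.
tᵢ = 2h·cos θ_c / V₁ = 2·40.9·0.9790 / 1161 = 0.06898 s.

69 ms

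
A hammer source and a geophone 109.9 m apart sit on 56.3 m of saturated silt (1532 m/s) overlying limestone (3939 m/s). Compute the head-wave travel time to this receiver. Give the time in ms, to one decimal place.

95.6 ms

θ_c = arcsin(V₁/V₂) = arcsin(1532/3939) = 22.89°, cos θ_c = 0.9213.
Intercept time tᵢ = 2h cos θ_c / V₁ = 2·56.3·0.9213/1532 = 0.06771 s.
t = x/V₂ + tᵢ = 109.9/3939 + 0.06771 = 0.09561 s.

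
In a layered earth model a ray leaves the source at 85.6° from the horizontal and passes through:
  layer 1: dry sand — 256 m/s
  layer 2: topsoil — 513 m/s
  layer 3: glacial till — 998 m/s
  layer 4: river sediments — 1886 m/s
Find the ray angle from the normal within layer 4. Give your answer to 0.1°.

From the normal: θ₁ = 90° − 85.6° = 4.4°.
Ray parameter p = sin 4.4° / 256 = 2.9968e-04 s/m.
sin θ_4 = p·V_4 = 2.9968e-04 × 1886 = 0.5652.
θ_4 = 34.42° from the vertical.

34.4°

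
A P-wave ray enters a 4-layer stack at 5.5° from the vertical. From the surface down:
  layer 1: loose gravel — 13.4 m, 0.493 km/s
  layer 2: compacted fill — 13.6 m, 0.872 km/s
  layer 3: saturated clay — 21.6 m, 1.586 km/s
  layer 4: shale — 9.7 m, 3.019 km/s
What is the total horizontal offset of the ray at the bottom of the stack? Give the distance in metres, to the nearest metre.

18 m

Apply Snell's law at each interface; in layer i the horizontal offset is hᵢ·tan θᵢ.
Layer 1: θ = 5.50°; offset = 13.4·tan 5.50° = 1.290 m.
Layer 2: sin θ = 0.872·sin 5.5°/0.493 = 0.1695, θ = 9.76°; offset = 13.6·tan 9.76° = 2.339 m.
Layer 3: sin θ = 1.586·sin 5.5°/0.493 = 0.3083, θ = 17.96°; offset = 21.6·tan 17.96° = 7.001 m.
Layer 4: sin θ = 3.019·sin 5.5°/0.493 = 0.5869, θ = 35.94°; offset = 9.7·tan 35.94° = 7.032 m.
Σ offsets = 17.663 m.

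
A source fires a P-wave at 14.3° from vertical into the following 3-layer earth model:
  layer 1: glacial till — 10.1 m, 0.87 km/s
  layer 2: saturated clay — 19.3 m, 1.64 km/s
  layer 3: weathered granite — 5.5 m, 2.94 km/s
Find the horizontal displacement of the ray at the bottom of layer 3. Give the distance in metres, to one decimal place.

Apply Snell's law at each interface; in layer i the horizontal offset is hᵢ·tan θᵢ.
Layer 1: θ = 14.30°; offset = 10.1·tan 14.30° = 2.574 m.
Layer 2: sin θ = 1.64·sin 14.3°/0.87 = 0.4656, θ = 27.75°; offset = 19.3·tan 27.75° = 10.154 m.
Layer 3: sin θ = 2.94·sin 14.3°/0.87 = 0.8347, θ = 56.58°; offset = 5.5·tan 56.58° = 8.336 m.
Summing the layer offsets gives 21.064 m.

21.1 m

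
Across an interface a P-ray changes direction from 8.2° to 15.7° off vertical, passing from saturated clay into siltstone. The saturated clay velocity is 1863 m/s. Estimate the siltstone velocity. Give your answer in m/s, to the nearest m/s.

Snell's law: sin 8.2°/V₁ = sin 15.7°/V₂.
V₂ = V₁·sin 15.7°/sin 8.2° = 1863 × 1.8972 = 3534.55 m/s.

3535 m/s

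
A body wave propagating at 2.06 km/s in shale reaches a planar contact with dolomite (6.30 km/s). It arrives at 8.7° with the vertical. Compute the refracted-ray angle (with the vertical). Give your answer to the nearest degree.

28°

Snell's law: sin θ₂ = (V₂/V₁)·sin θ₁ = (6.30/2.06)·sin 8.7° = 0.4626.
θ₂ = sin⁻¹(0.4626) = 27.55° (from vertical).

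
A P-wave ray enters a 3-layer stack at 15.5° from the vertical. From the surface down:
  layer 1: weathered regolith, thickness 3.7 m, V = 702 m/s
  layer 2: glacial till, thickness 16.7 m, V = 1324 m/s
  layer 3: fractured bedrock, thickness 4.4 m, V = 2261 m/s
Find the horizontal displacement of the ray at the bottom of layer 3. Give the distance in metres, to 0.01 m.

18.21 m

p = sin θ₁/V₁ = sin 15.5°/702 = 3.8068e-04 s/m is conserved through the stack.
Layer 1: θ = 15.50°; offset = 3.7·tan 15.50° = 1.0261 m.
Layer 2: sin θ = p·1324 = 0.5040 → θ = 30.27°; offset = 16.7·tan 30.27° = 9.7456 m.
Layer 3: sin θ = p·2261 = 0.8607 → θ = 59.40°; offset = 4.4·tan 59.40° = 7.4393 m.
Total horizontal offset = 18.2110 m.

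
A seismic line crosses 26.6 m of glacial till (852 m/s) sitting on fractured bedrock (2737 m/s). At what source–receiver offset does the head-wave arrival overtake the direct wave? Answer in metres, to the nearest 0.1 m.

x_cross = 2h·√((V₂+V₁)/(V₂−V₁)).
(V₂+V₁)/(V₂−V₁) = (2737+852)/(2737−852) = 1.9040; √ = 1.3798.
x_cross = 2·26.6·1.3798 = 73.41 m.

73.4 m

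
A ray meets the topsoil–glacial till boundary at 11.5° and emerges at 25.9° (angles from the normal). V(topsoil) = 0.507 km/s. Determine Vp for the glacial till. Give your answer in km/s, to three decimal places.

Snell's law: sin 11.5°/V₁ = sin 25.9°/V₂.
V₂ = V₁·sin 25.9°/sin 11.5° = 0.507 × 2.1909 = 1.111 km/s.

1.111 km/s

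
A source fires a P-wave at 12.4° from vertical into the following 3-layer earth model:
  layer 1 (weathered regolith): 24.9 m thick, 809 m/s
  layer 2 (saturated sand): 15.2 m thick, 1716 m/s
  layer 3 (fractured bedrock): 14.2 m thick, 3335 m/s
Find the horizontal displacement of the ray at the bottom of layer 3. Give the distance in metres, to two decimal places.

40.27 m

Apply Snell's law at each interface; in layer i the horizontal offset is hᵢ·tan θᵢ.
Layer 1: θ = 12.40°; offset = 24.9·tan 12.40° = 5.4746 m.
Layer 2: sin θ = 1716·sin 12.4°/809 = 0.4555, θ = 27.10°; offset = 15.2·tan 27.10° = 7.7769 m.
Layer 3: sin θ = 3335·sin 12.4°/809 = 0.8852, θ = 62.28°; offset = 14.2·tan 62.28° = 27.0224 m.
Σ offsets = 40.2739 m.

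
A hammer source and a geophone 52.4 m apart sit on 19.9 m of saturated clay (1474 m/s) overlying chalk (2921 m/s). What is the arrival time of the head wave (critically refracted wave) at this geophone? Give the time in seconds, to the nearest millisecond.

0.041 s

θ_c = arcsin(V₁/V₂) = arcsin(1474/2921) = 30.31°, cos θ_c = 0.8633.
Intercept time tᵢ = 2h cos θ_c / V₁ = 2·19.9·0.8633/1474 = 0.02331 s.
t = x/V₂ + tᵢ = 52.4/2921 + 0.02331 = 0.04125 s.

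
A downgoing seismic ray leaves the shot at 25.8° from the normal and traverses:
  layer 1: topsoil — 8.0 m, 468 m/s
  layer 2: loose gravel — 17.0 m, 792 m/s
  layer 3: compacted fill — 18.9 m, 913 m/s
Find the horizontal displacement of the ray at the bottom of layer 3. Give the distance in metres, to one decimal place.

52.8 m

Ray parameter p = sin 25.8° / 468 m/s = 9.2998e-04 s/m.
Layer 1: θ = 25.80°; offset = 8.0·tan 25.80° = 3.867 m.
Layer 2: sin θ = p·792 = 0.7365 → θ = 47.44°; offset = 17.0·tan 47.44° = 18.512 m.
Layer 3: sin θ = p·913 = 0.8491 → θ = 58.11°; offset = 18.9·tan 58.11° = 30.377 m.
Σ offsets = 52.756 m.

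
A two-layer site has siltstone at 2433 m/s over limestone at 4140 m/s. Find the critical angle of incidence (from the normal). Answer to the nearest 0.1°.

Critical incidence: sin θ_c = V₁/V₂ = 2433/4140 = 0.5877.
θ_c = arcsin 0.5877 = 35.99°.

36.0°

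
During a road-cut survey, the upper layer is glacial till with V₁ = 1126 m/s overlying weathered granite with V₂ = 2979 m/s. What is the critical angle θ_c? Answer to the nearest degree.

22°

At critical incidence the refracted ray runs along the interface (θ₂ = 90°), so sin θ_c = V₁/V₂.
θ_c = arcsin(1126/2979) = arcsin 0.3780 = 22.21°.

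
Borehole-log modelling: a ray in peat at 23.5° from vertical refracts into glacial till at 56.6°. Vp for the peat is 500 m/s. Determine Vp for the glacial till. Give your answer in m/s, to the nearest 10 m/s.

Snell's law: sin 23.5°/V₁ = sin 56.6°/V₂.
V₂ = V₁·sin 56.6°/sin 23.5° = 500 × 2.0937 = 1046.83 m/s.

1050 m/s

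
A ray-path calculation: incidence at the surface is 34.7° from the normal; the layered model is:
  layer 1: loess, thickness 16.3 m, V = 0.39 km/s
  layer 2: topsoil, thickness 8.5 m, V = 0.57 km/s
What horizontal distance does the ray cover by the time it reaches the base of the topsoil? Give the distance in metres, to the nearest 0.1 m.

24.0 m

Apply Snell's law at each interface; in layer i the horizontal offset is hᵢ·tan θᵢ.
Layer 1: θ = 34.70°; offset = 16.3·tan 34.70° = 11.287 m.
Layer 2: sin θ = 0.57·sin 34.7°/0.39 = 0.8320, θ = 56.31°; offset = 8.5·tan 56.31° = 12.749 m.
Summing the layer offsets gives 24.035 m.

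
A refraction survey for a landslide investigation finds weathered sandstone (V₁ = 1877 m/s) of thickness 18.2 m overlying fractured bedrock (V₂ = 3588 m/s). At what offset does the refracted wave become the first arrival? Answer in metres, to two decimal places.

65.05 m

θ_c = arcsin(1877/3588) = 31.54°, so cos θ_c = 0.8523 and tᵢ = 2h cos θ_c/V₁ = 0.0165 s.
At crossover x/V₁ = x/V₂ + tᵢ ⇒ x = tᵢ/(1/V₁ − 1/V₂) = 0.01653/(5.3277e-04 − 2.7871e-04) = 65.05 m.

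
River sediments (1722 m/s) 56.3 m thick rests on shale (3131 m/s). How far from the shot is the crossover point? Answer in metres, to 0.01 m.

208.97 m

θ_c = arcsin(1722/3131) = 33.37°, so cos θ_c = 0.8352 and tᵢ = 2h cos θ_c/V₁ = 0.0546 s.
At crossover x/V₁ = x/V₂ + tᵢ ⇒ x = tᵢ/(1/V₁ − 1/V₂) = 0.05461/(5.8072e-04 − 3.1939e-04) = 208.97 m.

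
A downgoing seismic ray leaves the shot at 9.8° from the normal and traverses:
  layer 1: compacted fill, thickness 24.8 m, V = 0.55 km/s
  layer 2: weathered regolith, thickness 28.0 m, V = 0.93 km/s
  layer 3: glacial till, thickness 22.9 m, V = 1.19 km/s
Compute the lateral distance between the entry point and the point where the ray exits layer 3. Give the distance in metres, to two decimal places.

Ray parameter p = sin 9.8° / 0.55 km/s = 3.0947e-01 s/km.
Layer 1: θ = 9.80°; offset = 24.8·tan 9.80° = 4.2837 m.
Layer 2: sin θ = p·0.93 = 0.2878 → θ = 16.73°; offset = 28.0·tan 16.73° = 8.4147 m.
Layer 3: sin θ = p·1.19 = 0.3683 → θ = 21.61°; offset = 22.9·tan 21.61° = 9.0709 m.
Total horizontal offset = 21.7693 m.

21.77 m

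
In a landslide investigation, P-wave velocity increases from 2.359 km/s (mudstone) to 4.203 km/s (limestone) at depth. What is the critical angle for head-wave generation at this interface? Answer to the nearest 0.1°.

34.1°

At critical incidence the refracted ray runs along the interface (θ₂ = 90°), so sin θ_c = V₁/V₂.
θ_c = arcsin(2.359/4.203) = arcsin 0.5613 = 34.14°.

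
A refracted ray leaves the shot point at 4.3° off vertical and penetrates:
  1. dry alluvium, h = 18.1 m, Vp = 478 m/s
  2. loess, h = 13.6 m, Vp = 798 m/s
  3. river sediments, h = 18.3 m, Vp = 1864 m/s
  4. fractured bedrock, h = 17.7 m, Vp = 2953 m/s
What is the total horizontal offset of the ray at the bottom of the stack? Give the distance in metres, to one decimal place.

Ray parameter p = sin 4.3° / 478 m/s = 1.5686e-04 s/m.
Layer 1: θ = 4.30°; offset = 18.1·tan 4.30° = 1.361 m.
Layer 2: sin θ = p·798 = 0.1252 → θ = 7.19°; offset = 13.6·tan 7.19° = 1.716 m.
Layer 3: sin θ = p·1864 = 0.2924 → θ = 17.00°; offset = 18.3·tan 17.00° = 5.595 m.
Layer 4: sin θ = p·2953 = 0.4632 → θ = 27.59°; offset = 17.7·tan 27.59° = 9.251 m.
Total horizontal offset = 17.923 m.

17.9 m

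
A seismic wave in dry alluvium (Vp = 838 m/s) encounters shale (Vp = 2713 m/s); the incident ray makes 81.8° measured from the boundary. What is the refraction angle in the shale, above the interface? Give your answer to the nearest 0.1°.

Angle from the normal: 90° − 81.8° = 8.2°.
sin θ₁/V₁ = sin θ₂/V₂ ⇒ sin θ₂ = 2713·sin 8.2°/838 = 2713·0.1426/838 = 0.4618.
θ₂ = arcsin 0.4618 = 27.50° from the normal.
From the interface: 90° − 27.50° = 62.50°.

62.5°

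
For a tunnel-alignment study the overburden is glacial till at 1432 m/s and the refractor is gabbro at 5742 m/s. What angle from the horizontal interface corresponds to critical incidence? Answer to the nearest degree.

76°

At critical incidence the refracted ray runs along the interface (θ₂ = 90°), so sin θ_c = V₁/V₂.
θ_c = arcsin(1432/5742) = arcsin 0.2494 = 14.44°.
Measured from the interface: 90° − 14.44° = 75.56°.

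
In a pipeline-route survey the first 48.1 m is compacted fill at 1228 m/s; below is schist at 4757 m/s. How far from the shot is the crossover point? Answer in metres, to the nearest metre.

x_cross = 2h·√((V₂+V₁)/(V₂−V₁)).
(V₂+V₁)/(V₂−V₁) = (4757+1228)/(4757−1228) = 1.6959; √ = 1.3023.
x_cross = 2·48.1·1.3023 = 125.28 m.

125 m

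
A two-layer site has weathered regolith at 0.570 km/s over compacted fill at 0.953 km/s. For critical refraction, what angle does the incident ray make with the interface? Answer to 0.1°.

53.3°

At critical incidence the refracted ray runs along the interface (θ₂ = 90°), so sin θ_c = V₁/V₂.
θ_c = arcsin(0.570/0.953) = arcsin 0.5981 = 36.73°.
Measured from the interface: 90° − 36.73° = 53.27°.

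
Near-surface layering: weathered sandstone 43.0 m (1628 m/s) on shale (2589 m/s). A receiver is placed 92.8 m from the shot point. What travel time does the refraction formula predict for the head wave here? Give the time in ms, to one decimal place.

76.9 ms

t = x/V₂ + 2h·√(V₂²−V₁²)/(V₁V₂).
√(V₂²−V₁²) = √(2589²−1628²) = 2013.1 m/s; delay term = 2·43.0·2013.1/(1628·2589) = 0.04107 s.
t = 92.8/2589 + 0.04107 = 0.07692 s.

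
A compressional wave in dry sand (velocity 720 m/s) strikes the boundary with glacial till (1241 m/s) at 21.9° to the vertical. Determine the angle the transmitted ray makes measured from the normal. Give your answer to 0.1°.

Snell's law: sin θ₂ = (V₂/V₁)·sin θ₁ = (1241/720)·sin 21.9° = 0.6429.
θ₂ = sin⁻¹(0.6429) = 40.01° (from vertical).

40.0°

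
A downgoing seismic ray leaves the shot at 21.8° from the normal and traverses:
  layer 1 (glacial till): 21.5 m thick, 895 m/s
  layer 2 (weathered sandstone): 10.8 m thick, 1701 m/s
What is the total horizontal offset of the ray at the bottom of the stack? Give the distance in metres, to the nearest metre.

19 m

Ray parameter p = sin 21.8° / 895 m/s = 4.1494e-04 s/m.
Layer 1: θ = 21.80°; offset = 21.5·tan 21.80° = 8.599 m.
Layer 2: sin θ = p·1701 = 0.7058 → θ = 44.89°; offset = 10.8·tan 44.89° = 10.760 m.
Summing the layer offsets gives 19.360 m.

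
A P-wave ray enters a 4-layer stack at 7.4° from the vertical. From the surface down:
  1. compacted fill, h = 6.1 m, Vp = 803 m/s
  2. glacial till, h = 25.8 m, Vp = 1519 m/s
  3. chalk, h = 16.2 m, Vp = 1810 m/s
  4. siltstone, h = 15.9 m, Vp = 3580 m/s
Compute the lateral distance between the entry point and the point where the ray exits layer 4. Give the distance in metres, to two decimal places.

23.34 m

Ray parameter p = sin 7.4° / 803 m/s = 1.6039e-04 s/m.
Layer 1: θ = 7.40°; offset = 6.1·tan 7.40° = 0.7923 m.
Layer 2: sin θ = p·1519 = 0.2436 → θ = 14.10°; offset = 25.8·tan 14.10° = 6.4811 m.
Layer 3: sin θ = p·1810 = 0.2903 → θ = 16.88°; offset = 16.2·tan 16.88° = 4.9147 m.
Layer 4: sin θ = p·3580 = 0.5742 → θ = 35.04°; offset = 15.9·tan 35.04° = 11.1516 m.
Total horizontal offset = 23.3397 m.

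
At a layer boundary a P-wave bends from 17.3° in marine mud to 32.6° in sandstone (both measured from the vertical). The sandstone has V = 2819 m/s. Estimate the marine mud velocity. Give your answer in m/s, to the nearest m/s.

1556 m/s

sin 17.3° = 0.2974; sin 32.6° = 0.5388.
V₁ = V₂·(sin θ₁/sin θ₂) = 2819·(0.2974/0.5388) = 1555.95 m/s.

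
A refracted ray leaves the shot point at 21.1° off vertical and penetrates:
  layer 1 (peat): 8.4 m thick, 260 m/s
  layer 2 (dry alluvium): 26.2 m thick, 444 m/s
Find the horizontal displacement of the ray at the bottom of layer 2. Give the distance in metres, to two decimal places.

23.66 m

Ray parameter p = sin 21.1° / 260 m/s = 1.3846e-03 s/m.
Layer 1: θ = 21.10°; offset = 8.4·tan 21.10° = 3.2413 m.
Layer 2: sin θ = p·444 = 0.6148 → θ = 37.93°; offset = 26.2·tan 37.93° = 20.4217 m.
Total horizontal offset = 23.6630 m.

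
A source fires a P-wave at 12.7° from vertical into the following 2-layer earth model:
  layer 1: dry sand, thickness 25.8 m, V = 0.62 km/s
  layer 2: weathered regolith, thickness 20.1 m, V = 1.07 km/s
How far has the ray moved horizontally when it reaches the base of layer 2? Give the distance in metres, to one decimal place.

14.1 m

Ray parameter p = sin 12.7° / 0.62 km/s = 3.5459e-01 s/km.
Layer 1: θ = 12.70°; offset = 25.8·tan 12.70° = 5.814 m.
Layer 2: sin θ = p·1.07 = 0.3794 → θ = 22.30°; offset = 20.1·tan 22.30° = 8.242 m.
Summing the layer offsets gives 14.057 m.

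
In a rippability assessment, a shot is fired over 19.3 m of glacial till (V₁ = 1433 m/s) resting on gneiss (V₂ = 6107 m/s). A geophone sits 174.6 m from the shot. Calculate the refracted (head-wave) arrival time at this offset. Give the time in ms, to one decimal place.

t = x/V₂ + 2h·√(V₂²−V₁²)/(V₁V₂).
√(V₂²−V₁²) = √(6107²−1433²) = 5936.5 m/s; delay term = 2·19.3·5936.5/(1433·6107) = 0.02618 s.
t = 174.6/6107 + 0.02618 = 0.05477 s.

54.8 ms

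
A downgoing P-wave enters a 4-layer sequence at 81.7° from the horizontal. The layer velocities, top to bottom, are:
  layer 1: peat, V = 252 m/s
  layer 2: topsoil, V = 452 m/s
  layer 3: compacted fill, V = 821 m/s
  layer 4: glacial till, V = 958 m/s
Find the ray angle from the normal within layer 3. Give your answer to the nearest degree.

28°

From the normal: θ₁ = 90° − 81.7° = 8.3°.
Snell's law across each interface conserves sin θ / V, so sin θ_3 = V_3·sin θ₁/V₁.
sin θ_3 = 821 × sin 8.3° / 252 = 0.4703.
θ_3 = arcsin 0.4703 = 28.05°.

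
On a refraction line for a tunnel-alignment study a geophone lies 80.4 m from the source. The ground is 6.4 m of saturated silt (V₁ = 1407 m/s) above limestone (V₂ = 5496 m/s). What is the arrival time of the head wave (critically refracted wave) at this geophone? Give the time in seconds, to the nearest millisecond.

0.023 s

t = x/V₂ + 2h·√(V₂²−V₁²)/(V₁V₂).
√(V₂²−V₁²) = √(5496²−1407²) = 5312.8 m/s; delay term = 2·6.4·5312.8/(1407·5496) = 0.00879 s.
t = 80.4/5496 + 0.00879 = 0.02342 s.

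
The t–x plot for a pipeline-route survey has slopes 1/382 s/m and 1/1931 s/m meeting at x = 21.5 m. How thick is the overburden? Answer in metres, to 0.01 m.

8.80 m

h = (x_cross/2)·√((V₂−V₁)/(V₂+V₁)).
(V₂−V₁)/(V₂+V₁) = (1931−382)/(1931+382) = 0.6697; √ = 0.8183.
h = (21.5/2)·0.8183 = 8.80 m.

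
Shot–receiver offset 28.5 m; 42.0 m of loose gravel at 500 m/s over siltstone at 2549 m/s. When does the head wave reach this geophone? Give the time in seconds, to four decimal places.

θ_c = arcsin(V₁/V₂) = arcsin(500/2549) = 11.31°, cos θ_c = 0.9806.
Intercept time tᵢ = 2h cos θ_c / V₁ = 2·42.0·0.9806/500 = 0.16474 s.
t = x/V₂ + tᵢ = 28.5/2549 + 0.16474 = 0.17592 s.

0.1759 s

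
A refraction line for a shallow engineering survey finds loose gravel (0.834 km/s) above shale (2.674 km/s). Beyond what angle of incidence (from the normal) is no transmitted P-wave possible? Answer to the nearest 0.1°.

At critical incidence the refracted ray runs along the interface (θ₂ = 90°), so sin θ_c = V₁/V₂.
θ_c = arcsin(0.834/2.674) = arcsin 0.3119 = 18.17°.

18.2°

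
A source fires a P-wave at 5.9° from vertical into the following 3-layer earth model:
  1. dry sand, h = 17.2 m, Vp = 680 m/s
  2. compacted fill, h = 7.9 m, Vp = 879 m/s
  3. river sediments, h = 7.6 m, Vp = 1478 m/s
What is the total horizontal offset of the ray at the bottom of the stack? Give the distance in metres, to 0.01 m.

p = sin θ₁/V₁ = sin 5.9°/680 = 1.5117e-04 s/m is conserved through the stack.
Layer 1: θ = 5.90°; offset = 17.2·tan 5.90° = 1.7774 m.
Layer 2: sin θ = p·879 = 0.1329 → θ = 7.64°; offset = 7.9·tan 7.64° = 1.0591 m.
Layer 3: sin θ = p·1478 = 0.2234 → θ = 12.91°; offset = 7.6·tan 12.91° = 1.7420 m.
Σ offsets = 4.5786 m.

4.58 m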